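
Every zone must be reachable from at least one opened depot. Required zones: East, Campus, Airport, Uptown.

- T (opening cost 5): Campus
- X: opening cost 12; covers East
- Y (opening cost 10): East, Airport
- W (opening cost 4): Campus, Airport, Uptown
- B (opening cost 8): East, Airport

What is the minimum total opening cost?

12

Choose W and B: together they cover East, Campus, Airport, Uptown — every zone.
Total opening cost: 4 + 8 = 12.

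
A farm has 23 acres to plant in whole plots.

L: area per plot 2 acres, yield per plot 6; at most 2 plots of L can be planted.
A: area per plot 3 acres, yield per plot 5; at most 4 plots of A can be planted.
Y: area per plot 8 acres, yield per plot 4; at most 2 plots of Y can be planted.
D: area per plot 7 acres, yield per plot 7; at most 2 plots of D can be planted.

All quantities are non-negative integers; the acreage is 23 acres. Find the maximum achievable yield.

2×L, 4×A, and 1×D: area 23 ≤ 23, yield 2·6 + 4·5 + 1·7 = 39.
2×L, 3×A, and 1×D: area 20 ≤ 23, yield 2·6 + 3·5 + 1·7 = 34.
Best is 39.

39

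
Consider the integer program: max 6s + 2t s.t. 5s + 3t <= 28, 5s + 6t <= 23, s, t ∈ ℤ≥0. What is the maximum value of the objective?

24

(s,t)=(4,0) is feasible, giving 24.
(s,t)=(3,1) is feasible, giving 20.
(s,t)=(3,0) is feasible, giving 18.
Maximum is 24 at (s,t)=(4,0).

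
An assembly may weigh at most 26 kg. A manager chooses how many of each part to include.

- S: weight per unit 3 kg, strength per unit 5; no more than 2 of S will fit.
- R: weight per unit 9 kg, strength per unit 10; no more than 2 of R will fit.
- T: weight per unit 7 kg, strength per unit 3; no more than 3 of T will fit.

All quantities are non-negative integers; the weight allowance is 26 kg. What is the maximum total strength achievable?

30

Take 2×S and 2×R: weight 24 ≤ 26, strength 2·5 + 2·10 = 30.
S has the best ratio (5/3) and is taken to its limit of 2; remaining capacity is filled optimally with the others.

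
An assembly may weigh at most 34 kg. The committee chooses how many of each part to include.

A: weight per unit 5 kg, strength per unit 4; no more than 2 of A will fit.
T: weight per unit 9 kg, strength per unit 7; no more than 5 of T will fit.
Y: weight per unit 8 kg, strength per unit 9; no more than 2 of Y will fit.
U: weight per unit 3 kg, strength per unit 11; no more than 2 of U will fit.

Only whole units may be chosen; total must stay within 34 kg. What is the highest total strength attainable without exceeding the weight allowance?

U has the best ratio (11/3); taking only U gives at most 2×11 = 22 (stopped by the supply cap of 2).
Mixing does better — 2×A, 2×Y, and 2×U: weight 32 ≤ 34, strength 2·4 + 2·9 + 2·11 = 48.

48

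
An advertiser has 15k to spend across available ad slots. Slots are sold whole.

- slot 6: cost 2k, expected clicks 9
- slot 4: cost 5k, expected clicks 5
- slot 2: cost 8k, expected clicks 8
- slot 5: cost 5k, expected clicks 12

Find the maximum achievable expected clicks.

slot 6 + slot 4 + slot 5: cost 2 + 5 + 5 = 12 ≤ 15, expected clicks 9 + 5 + 12 = 26.
slot 6 + slot 2 + slot 5: cost 2 + 8 + 5 = 15 ≤ 15, expected clicks 9 + 8 + 12 = 29.
slot 6 + slot 4 + slot 2: cost 2 + 5 + 8 = 15 ≤ 15, expected clicks 9 + 5 + 8 = 22.
Best is slot 6, slot 2, and slot 5 with total expected clicks 29.

29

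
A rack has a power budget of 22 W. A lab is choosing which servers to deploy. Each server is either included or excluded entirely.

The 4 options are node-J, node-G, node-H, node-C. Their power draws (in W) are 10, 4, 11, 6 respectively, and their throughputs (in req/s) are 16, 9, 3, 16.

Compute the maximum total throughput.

Allowing fractional choices, the relaxed optimum would be about 41.5, but servers are indivisible.
node-G + node-H + node-C: power draw 4 + 11 + 6 = 21 ≤ 22, throughput 9 + 3 + 16 = 28.
node-J + node-G + node-C: power draw 10 + 4 + 6 = 20 ≤ 22, throughput 16 + 9 + 16 = 41.
node-J + node-C: power draw 10 + 6 = 16 ≤ 22, throughput 16 + 16 = 32.
Best is node-J, node-G, and node-C with total throughput 41.

41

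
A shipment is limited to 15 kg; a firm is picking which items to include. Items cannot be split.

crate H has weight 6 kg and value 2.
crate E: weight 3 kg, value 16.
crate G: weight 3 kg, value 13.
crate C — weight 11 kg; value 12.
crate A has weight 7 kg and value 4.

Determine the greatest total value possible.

33

Allowing fractional choices, the relaxed optimum would be about 38.8, but items are indivisible.
crate E + crate G: weight 3 + 3 = 6 ≤ 15, value 16 + 13 = 29.
crate E + crate G + crate A: weight 3 + 3 + 7 = 13 ≤ 15, value 16 + 13 + 4 = 33.
crate H + crate E + crate G: weight 6 + 3 + 3 = 12 ≤ 15, value 2 + 16 + 13 = 31.
Best is crate E, crate G, and crate A with total value 33.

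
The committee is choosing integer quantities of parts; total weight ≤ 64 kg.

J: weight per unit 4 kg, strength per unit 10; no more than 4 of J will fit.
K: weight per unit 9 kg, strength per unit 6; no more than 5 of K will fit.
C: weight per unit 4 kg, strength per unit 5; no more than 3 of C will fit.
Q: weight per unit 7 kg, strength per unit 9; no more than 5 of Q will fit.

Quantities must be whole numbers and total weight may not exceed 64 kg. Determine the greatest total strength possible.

4×J, 1×K, 1×C, and 5×Q: weight 64 ≤ 64, strength 4·10 + 1·6 + 1·5 + 5·9 = 96.
4×J, 3×C, and 5×Q: weight 63 ≤ 64, strength 4·10 + 3·5 + 5·9 = 100.
Best is 100.

100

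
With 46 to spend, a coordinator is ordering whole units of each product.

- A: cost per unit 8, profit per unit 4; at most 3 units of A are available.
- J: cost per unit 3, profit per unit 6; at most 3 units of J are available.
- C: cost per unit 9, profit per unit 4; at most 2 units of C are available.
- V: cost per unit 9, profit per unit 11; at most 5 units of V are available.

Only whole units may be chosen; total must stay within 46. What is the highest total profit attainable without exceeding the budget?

62

This is a bounded integer knapsack.
J has the best ratio (6/3); taking only J gives at most 3×6 = 18 (stopped by the supply cap of 3).
Mixing does better — 3×J and 4×V: cost 45 ≤ 46, profit 3·6 + 4·11 = 62.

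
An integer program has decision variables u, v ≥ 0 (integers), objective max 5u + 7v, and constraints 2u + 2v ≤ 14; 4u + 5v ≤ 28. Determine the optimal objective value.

(u,v)=(2,4) is feasible, giving 38.
(u,v)=(3,3) is feasible, giving 36.
The best lattice point is (2,4), giving 38.

38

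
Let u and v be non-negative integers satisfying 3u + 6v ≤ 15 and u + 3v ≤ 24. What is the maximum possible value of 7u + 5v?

35

(u,v)=(5,0) is feasible, giving 35.
(u,v)=(4,0) is feasible, giving 28.
The best lattice point is (5,0), giving 35.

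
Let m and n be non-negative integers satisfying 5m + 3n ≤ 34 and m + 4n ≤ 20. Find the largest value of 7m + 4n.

Relaxing integrality, the LP optimum is 47.60 at (m,n) = (6.8, 0), which is not an integer point.
(m,n)=(5,3): 5·5+3·3=34≤34, 1·5+4·3=17≤20, objective 47.
(m,n)=(6,1): 5·6+3·1=33≤34, 1·6+4·1=10≤20, objective 46.
Maximum is 47 at (m,n)=(5,3).

47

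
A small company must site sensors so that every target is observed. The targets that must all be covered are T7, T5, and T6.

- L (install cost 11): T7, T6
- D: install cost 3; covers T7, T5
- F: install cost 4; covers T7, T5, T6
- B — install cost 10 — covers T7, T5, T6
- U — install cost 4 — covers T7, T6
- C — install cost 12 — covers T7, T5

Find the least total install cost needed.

4

F alone covers T7, T5, T6 — every target.
Total install cost: 4.
No cover costs less than 4.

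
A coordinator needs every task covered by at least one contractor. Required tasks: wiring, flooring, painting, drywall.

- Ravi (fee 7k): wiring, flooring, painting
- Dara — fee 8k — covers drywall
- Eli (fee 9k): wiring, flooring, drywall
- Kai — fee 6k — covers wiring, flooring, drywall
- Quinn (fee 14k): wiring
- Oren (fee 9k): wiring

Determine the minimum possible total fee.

Choose Ravi and Kai: together they cover wiring, flooring, painting, drywall — every task.
Total fee: 7 + 6 = 13.
No cover costs less than 13.

13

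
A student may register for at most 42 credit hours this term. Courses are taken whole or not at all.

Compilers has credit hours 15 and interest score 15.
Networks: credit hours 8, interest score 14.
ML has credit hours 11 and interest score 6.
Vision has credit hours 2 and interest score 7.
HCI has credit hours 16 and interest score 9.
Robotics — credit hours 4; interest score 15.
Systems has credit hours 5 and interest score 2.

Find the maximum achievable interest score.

57

Take Compilers, Networks, ML, Vision, and Robotics: credit hours 15 + 8 + 11 + 2 + 4 = 40 ≤ 42, interest score 15 + 14 + 6 + 7 + 15 = 57.
No other feasible combination does better.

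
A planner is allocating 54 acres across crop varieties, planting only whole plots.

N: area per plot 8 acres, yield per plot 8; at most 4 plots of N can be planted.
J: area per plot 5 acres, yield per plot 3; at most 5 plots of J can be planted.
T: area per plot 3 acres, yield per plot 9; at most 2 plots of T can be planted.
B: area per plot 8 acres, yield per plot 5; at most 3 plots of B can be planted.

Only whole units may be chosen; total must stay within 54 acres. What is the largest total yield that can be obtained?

60

T has the best ratio (9/3); taking only T gives at most 2×9 = 18 (stopped by the supply cap of 2).
Mixing does better — 4×N, 2×T, and 2×B: area 54 ≤ 54, yield 4·8 + 2·9 + 2·5 = 60.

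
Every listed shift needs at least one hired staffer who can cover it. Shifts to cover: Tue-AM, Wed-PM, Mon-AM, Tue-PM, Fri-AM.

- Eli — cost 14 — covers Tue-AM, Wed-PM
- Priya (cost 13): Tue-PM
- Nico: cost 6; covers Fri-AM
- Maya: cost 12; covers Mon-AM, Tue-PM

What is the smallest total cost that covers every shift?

Choose Eli, Nico, and Maya: together they cover Tue-AM, Wed-PM, Mon-AM, Tue-PM, Fri-AM — every shift.
Total cost: 14 + 6 + 12 = 32.
No cover costs less than 32.

32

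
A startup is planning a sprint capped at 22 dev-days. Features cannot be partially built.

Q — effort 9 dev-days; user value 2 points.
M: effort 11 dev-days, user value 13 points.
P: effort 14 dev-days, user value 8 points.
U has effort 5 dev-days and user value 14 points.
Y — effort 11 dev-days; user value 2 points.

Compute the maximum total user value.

P + U: effort 14 + 5 = 19 ≤ 22, user value 8 + 14 = 22.
M + U: effort 11 + 5 = 16 ≤ 22, user value 13 + 14 = 27.
Q + U: effort 9 + 5 = 14 ≤ 22, user value 2 + 14 = 16.
Best is M and U with total user value 27.

27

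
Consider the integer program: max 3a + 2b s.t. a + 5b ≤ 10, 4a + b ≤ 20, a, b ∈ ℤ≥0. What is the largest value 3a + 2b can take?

Relaxing integrality, the LP optimum is 16.32 at (a,b) = (4.74, 1.05), which is not an integer point.
(a,b)=(5,0): 1·5+5·0=5≤10, 4·5+1·0=20≤20, objective 15.
(a,b)=(4,1): 1·4+5·1=9≤10, 4·4+1·1=17≤20, objective 14.
Maximum is 15 at (a,b)=(5,0).

15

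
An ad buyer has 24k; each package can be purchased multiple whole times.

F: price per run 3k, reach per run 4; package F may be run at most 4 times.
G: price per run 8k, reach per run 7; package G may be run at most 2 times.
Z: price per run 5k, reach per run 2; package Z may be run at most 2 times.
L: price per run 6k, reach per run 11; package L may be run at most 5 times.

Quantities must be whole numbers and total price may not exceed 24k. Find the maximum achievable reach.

44

4×L: price 24 ≤ 24, reach 4·11 = 44.
2×F and 3×L: price 24 ≤ 24, reach 2·4 + 3·11 = 41.
Best is 44.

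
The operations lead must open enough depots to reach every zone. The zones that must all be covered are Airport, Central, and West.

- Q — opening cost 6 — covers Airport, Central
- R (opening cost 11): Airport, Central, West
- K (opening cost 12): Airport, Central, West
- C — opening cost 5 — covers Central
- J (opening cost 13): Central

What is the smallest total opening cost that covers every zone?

This is an integer covering problem.
The greedy cost-per-new-zone heuristic would pick Q and R for 17, but a cheaper cover exists.
R alone covers Airport, Central, West — every zone.
Total opening cost: 11.
No cover costs less than 11.

11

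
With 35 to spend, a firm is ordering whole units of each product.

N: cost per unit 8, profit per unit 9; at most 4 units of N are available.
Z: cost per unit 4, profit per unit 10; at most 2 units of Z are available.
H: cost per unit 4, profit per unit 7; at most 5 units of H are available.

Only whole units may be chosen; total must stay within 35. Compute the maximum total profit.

2×Z and 5×H: cost 28 ≤ 35, profit 2·10 + 5·7 = 55.
1×N, 2×Z, and 4×H: cost 32 ≤ 35, profit 1·9 + 2·10 + 4·7 = 57.
Best is 57.

57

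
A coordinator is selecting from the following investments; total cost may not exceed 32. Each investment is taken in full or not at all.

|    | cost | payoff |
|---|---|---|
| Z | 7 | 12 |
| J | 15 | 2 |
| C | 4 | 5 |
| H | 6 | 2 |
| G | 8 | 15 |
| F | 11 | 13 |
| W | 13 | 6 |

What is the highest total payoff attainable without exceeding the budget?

45

Allowing fractional choices, the relaxed optimum would be about 45.9, but investments are indivisible.
Z + H + G + F: cost 7 + 6 + 8 + 11 = 32 ≤ 32, payoff 12 + 2 + 15 + 13 = 42.
Z + C + G + F: cost 7 + 4 + 8 + 11 = 30 ≤ 32, payoff 12 + 5 + 15 + 13 = 45.
Best is Z, C, G, and F with total payoff 45.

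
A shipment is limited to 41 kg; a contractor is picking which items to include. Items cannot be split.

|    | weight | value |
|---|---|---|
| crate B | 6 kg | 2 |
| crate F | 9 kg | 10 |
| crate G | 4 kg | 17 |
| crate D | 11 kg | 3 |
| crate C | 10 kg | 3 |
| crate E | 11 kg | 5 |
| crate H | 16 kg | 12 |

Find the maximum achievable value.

44

This is an integer program with binary decision variables.
Allowing fractional choices, the relaxed optimum would be about 44.3, but items are indivisible.
crate F + crate G + crate C + crate H: weight 9 + 4 + 10 + 16 = 39 ≤ 41, value 10 + 17 + 3 + 12 = 42.
crate F + crate G + crate D + crate H: weight 9 + 4 + 11 + 16 = 40 ≤ 41, value 10 + 17 + 3 + 12 = 42.
crate F + crate G + crate E + crate H: weight 9 + 4 + 11 + 16 = 40 ≤ 41, value 10 + 17 + 5 + 12 = 44.
Best is crate F, crate G, crate E, and crate H with total value 44.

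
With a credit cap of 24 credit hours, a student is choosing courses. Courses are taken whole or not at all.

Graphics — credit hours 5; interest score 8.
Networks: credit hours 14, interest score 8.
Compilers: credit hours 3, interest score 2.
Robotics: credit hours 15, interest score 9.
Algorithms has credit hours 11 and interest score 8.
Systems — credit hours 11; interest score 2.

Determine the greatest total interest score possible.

19

Allowing fractional choices, the relaxed optimum would be about 21.0, but courses are indivisible.
Graphics + Compilers + Algorithms: credit hours 5 + 3 + 11 = 19 ≤ 24, interest score 8 + 2 + 8 = 18.
Graphics + Compilers + Robotics: credit hours 5 + 3 + 15 = 23 ≤ 24, interest score 8 + 2 + 9 = 19.
Best is Graphics, Compilers, and Robotics with total interest score 19.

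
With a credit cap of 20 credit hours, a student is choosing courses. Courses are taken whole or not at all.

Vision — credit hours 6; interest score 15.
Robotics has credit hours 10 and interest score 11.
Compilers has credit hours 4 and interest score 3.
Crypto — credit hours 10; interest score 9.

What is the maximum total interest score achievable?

This is an integer program with binary decision variables.
Allowing fractional choices, the relaxed optimum would be about 29.6, but courses are indivisible.
Vision + Compilers + Crypto: credit hours 6 + 4 + 10 = 20 ≤ 20, interest score 15 + 3 + 9 = 27.
Vision + Robotics + Compilers: credit hours 6 + 10 + 4 = 20 ≤ 20, interest score 15 + 11 + 3 = 29.
Vision + Robotics: credit hours 6 + 10 = 16 ≤ 20, interest score 15 + 11 = 26.
Best is Vision, Robotics, and Compilers with total interest score 29.

29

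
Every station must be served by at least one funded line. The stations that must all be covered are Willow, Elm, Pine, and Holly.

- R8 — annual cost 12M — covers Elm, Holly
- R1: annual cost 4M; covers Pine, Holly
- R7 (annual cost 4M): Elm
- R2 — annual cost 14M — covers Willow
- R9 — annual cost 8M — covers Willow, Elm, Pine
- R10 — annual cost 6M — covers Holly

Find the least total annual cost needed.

The greedy cost-per-new-station heuristic would pick R1, R7, and R9 for 16, but a cheaper cover exists.
Choose R1 and R9: together they cover Willow, Elm, Pine, Holly — every station.
Total annual cost: 4 + 8 = 12.
No cover costs less than 12.

12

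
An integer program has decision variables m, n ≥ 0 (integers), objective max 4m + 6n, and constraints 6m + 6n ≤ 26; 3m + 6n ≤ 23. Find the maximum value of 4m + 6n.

22

The continuous relaxation peaks at (1, 3.33) with value 24.00; rounding to a feasible lattice point costs some objective.
(m,n)=(1,3): 6·1+6·3=24≤26, 3·1+6·3=21≤23, objective 22.
(m,n)=(2,2): 6·2+6·2=24≤26, 3·2+6·2=18≤23, objective 20.
(m,n)=(0,3): 6·0+6·3=18≤26, 3·0+6·3=18≤23, objective 18.
(m,n)=(1,2): 6·1+6·2=18≤26, 3·1+6·2=15≤23, objective 16.
The best lattice point is (1,3), giving 22.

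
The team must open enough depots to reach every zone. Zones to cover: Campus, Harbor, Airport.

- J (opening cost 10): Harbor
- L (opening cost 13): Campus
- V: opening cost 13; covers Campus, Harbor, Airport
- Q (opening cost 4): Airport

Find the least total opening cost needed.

The greedy cost-per-new-zone heuristic would pick Q and V for 17, but a cheaper cover exists.
V alone covers Campus, Harbor, Airport — every zone.
Total opening cost: 13.
No cover costs less than 13.

13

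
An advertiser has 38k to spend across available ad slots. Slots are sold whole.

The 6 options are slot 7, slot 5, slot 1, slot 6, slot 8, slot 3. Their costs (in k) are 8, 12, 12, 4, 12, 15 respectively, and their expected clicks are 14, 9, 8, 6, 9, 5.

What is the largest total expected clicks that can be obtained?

38

slot 7 + slot 5 + slot 6 + slot 8: cost 8 + 12 + 4 + 12 = 36 ≤ 38, expected clicks 14 + 9 + 6 + 9 = 38.
slot 7 + slot 5 + slot 1 + slot 6: cost 8 + 12 + 12 + 4 = 36 ≤ 38, expected clicks 14 + 9 + 8 + 6 = 37.
Best is slot 7, slot 5, slot 6, and slot 8 with total expected clicks 38.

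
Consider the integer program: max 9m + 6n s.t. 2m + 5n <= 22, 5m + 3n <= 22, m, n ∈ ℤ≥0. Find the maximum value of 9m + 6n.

(m,n)=(3,2) is feasible, giving 39.
(m,n)=(2,3) is feasible, giving 36.
(m,n)=(3,1) is feasible, giving 33.
Maximum is 39 at (m,n)=(3,2).

39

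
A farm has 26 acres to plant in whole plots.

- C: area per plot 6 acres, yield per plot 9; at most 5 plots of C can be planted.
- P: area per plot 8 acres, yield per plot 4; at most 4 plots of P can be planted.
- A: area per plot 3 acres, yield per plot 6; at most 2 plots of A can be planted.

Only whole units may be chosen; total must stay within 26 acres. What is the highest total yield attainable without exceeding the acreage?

A has the best ratio (6/3); taking only A gives at most 2×6 = 12 (stopped by the supply cap of 2).
Mixing does better — 3×C and 2×A: area 24 ≤ 26, yield 3·9 + 2·6 = 39.

39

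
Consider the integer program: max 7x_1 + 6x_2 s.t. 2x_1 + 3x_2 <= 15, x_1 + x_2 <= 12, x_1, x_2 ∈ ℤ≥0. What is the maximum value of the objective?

Relaxing integrality, the LP optimum is 52.50 at (x_1,x_2) = (7.5, 0), which is not an integer point.
(x_1,x_2)=(7,0): 2·7+3·0=14≤15, 1·7+1·0=7≤12, objective 49.
(x_1,x_2)=(6,1): 2·6+3·1=15≤15, 1·6+1·1=7≤12, objective 48.
(x_1,x_2)=(6,0): 2·6+3·0=12≤15, 1·6+1·0=6≤12, objective 42.
No feasible integer point exceeds 49.

49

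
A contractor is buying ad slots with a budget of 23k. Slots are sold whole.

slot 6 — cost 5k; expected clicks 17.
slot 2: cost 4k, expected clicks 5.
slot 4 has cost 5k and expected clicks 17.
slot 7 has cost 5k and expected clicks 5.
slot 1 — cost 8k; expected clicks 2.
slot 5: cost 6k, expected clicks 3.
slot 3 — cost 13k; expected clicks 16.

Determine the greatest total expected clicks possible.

Allowing fractional choices, the relaxed optimum would be about 50.1, but ad slots are indivisible.
slot 6 + slot 2 + slot 4 + slot 7: cost 5 + 4 + 5 + 5 = 19 ≤ 23, expected clicks 17 + 5 + 17 + 5 = 44.
slot 6 + slot 4 + slot 3: cost 5 + 5 + 13 = 23 ≤ 23, expected clicks 17 + 17 + 16 = 50.
slot 6 + slot 2 + slot 4 + slot 5: cost 5 + 4 + 5 + 6 = 20 ≤ 23, expected clicks 17 + 5 + 17 + 3 = 42.
Best is slot 6, slot 4, and slot 3 with total expected clicks 50.

50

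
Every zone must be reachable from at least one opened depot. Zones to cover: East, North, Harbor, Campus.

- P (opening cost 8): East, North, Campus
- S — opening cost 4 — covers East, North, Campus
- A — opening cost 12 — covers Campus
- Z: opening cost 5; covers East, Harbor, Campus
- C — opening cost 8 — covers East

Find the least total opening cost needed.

9

Choose S and Z: together they cover East, North, Harbor, Campus — every zone.
Total opening cost: 4 + 5 = 9.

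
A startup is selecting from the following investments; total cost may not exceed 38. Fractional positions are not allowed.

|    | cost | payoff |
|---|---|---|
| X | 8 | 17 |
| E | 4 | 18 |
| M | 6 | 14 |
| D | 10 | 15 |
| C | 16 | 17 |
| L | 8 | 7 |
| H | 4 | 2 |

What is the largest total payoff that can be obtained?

71

Allowing fractional choices, the relaxed optimum would be about 74.6, but investments are indivisible.
X + E + M + C + H: cost 8 + 4 + 6 + 16 + 4 = 38 ≤ 38, payoff 17 + 18 + 14 + 17 + 2 = 68.
X + E + M + D + L: cost 8 + 4 + 6 + 10 + 8 = 36 ≤ 38, payoff 17 + 18 + 14 + 15 + 7 = 71.
X + E + D + C: cost 8 + 4 + 10 + 16 = 38 ≤ 38, payoff 17 + 18 + 15 + 17 = 67.
Best is X, E, M, D, and L with total payoff 71.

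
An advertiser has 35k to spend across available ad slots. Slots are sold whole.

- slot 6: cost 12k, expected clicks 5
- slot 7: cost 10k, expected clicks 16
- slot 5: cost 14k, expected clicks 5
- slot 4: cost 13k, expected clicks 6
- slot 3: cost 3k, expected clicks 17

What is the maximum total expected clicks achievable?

39

slot 7 + slot 5 + slot 3: cost 10 + 14 + 3 = 27 ≤ 35, expected clicks 16 + 5 + 17 = 38.
slot 7 + slot 4 + slot 3: cost 10 + 13 + 3 = 26 ≤ 35, expected clicks 16 + 6 + 17 = 39.
slot 6 + slot 7 + slot 3: cost 12 + 10 + 3 = 25 ≤ 35, expected clicks 5 + 16 + 17 = 38.
Best is slot 7, slot 4, and slot 3 with total expected clicks 39.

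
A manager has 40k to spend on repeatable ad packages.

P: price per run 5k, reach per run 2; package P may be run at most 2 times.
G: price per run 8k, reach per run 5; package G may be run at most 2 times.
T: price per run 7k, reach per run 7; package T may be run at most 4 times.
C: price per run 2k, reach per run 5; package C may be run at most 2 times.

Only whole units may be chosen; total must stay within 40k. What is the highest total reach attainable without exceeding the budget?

1×P, 4×T, and 2×C: price 37 ≤ 40, reach 1·2 + 4·7 + 2·5 = 40.
1×G, 4×T, and 2×C: price 40 ≤ 40, reach 1·5 + 4·7 + 2·5 = 43.
Best is 43.

43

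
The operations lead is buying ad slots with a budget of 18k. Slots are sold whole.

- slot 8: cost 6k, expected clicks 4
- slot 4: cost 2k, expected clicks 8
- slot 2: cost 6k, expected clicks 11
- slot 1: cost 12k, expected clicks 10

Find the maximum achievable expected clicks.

23

slot 4 + slot 2: cost 2 + 6 = 8 ≤ 18, expected clicks 8 + 11 = 19.
slot 2 + slot 1: cost 6 + 12 = 18 ≤ 18, expected clicks 11 + 10 = 21.
slot 8 + slot 4 + slot 2: cost 6 + 2 + 6 = 14 ≤ 18, expected clicks 4 + 8 + 11 = 23.
Best is slot 8, slot 4, and slot 2 with total expected clicks 23.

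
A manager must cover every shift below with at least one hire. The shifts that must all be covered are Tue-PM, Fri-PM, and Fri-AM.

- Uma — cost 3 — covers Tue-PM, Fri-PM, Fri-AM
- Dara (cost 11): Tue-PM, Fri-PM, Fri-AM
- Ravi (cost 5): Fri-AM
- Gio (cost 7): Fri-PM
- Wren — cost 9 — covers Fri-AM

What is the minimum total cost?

Uma alone covers Tue-PM, Fri-PM, Fri-AM — every shift.
Total cost: 3.
No cover costs less than 3.

3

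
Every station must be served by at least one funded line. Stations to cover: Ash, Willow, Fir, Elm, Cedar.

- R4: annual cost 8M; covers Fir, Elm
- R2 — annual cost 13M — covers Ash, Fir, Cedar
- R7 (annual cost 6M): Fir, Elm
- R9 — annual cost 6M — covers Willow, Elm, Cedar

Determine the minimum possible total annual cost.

19

The greedy cost-per-new-station heuristic would pick R9, R7, and R2 for 25, but a cheaper cover exists.
Choose R2 and R9: together they cover Ash, Willow, Fir, Elm, Cedar — every station.
Total annual cost: 13 + 6 = 19.
No cover costs less than 19.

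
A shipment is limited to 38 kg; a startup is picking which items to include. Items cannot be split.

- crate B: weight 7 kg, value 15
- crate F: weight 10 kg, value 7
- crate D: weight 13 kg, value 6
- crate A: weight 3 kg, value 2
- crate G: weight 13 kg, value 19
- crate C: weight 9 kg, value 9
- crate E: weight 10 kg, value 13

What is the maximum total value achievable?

This is an integer program with binary decision variables.
Allowing fractional choices, the relaxed optimum would be about 55.0, but items are indivisible.
crate B + crate A + crate G + crate C: weight 7 + 3 + 13 + 9 = 32 ≤ 38, value 15 + 2 + 19 + 9 = 45.
crate B + crate A + crate G + crate E: weight 7 + 3 + 13 + 10 = 33 ≤ 38, value 15 + 2 + 19 + 13 = 49.
crate B + crate G + crate E: weight 7 + 13 + 10 = 30 ≤ 38, value 15 + 19 + 13 = 47.
Best is crate B, crate A, crate G, and crate E with total value 49.

49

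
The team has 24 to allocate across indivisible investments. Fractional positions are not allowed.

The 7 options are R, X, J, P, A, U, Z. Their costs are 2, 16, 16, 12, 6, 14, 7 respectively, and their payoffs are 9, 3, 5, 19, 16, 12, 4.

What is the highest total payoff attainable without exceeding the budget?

Allowing fractional choices, the relaxed optimum would be about 47.4, but investments are indivisible.
P + A: cost 12 + 6 = 18 ≤ 24, payoff 19 + 16 = 35.
R + P + A: cost 2 + 12 + 6 = 20 ≤ 24, payoff 9 + 19 + 16 = 44.
R + A + U: cost 2 + 6 + 14 = 22 ≤ 24, payoff 9 + 16 + 12 = 37.
Best is R, P, and A with total payoff 44.

44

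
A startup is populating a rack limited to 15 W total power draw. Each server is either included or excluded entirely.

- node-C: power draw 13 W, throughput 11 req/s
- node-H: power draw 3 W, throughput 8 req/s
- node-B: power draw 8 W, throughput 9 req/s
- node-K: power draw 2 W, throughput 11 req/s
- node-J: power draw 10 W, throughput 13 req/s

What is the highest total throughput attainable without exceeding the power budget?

32

node-H + node-K + node-J: power draw 3 + 2 + 10 = 15 ≤ 15, throughput 8 + 11 + 13 = 32.
node-K + node-J: power draw 2 + 10 = 12 ≤ 15, throughput 11 + 13 = 24.
node-H + node-B + node-K: power draw 3 + 8 + 2 = 13 ≤ 15, throughput 8 + 9 + 11 = 28.
Best is node-H, node-K, and node-J with total throughput 32.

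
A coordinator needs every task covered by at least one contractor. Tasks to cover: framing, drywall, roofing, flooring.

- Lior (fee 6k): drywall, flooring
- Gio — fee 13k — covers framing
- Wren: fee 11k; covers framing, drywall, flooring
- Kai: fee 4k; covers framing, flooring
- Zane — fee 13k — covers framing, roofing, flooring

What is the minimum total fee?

19

This is a weighted set-cover instance.
The greedy cost-per-new-task heuristic would pick Kai, Lior, and Zane for 23, but a cheaper cover exists.
Choose Lior and Zane: together they cover framing, drywall, roofing, flooring — every task.
Total fee: 6 + 13 = 19.
No cover costs less than 19.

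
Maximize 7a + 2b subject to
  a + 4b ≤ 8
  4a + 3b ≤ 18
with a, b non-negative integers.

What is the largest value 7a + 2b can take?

Relaxing integrality, the LP optimum is 31.50 at (a,b) = (4.5, 0), which is not an integer point.
(a,b)=(4,0): 1·4+4·0=4≤8, 4·4+3·0=16≤18, objective 28.
(a,b)=(3,1): 1·3+4·1=7≤8, 4·3+3·1=15≤18, objective 23.
(a,b)=(3,0): 1·3+4·0=3≤8, 4·3+3·0=12≤18, objective 21.
No feasible integer point exceeds 28.

28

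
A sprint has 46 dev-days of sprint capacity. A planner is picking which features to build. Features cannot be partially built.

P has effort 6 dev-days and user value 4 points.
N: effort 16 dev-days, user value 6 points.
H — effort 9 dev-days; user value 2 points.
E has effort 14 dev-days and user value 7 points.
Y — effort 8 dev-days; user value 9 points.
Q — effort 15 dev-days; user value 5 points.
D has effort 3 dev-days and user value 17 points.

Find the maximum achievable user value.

42

Allowing fractional choices, the relaxed optimum would be about 42.6, but features are indivisible.
N + E + Y + D: effort 16 + 14 + 8 + 3 = 41 ≤ 46, user value 6 + 7 + 9 + 17 = 39.
P + E + Y + Q + D: effort 6 + 14 + 8 + 15 + 3 = 46 ≤ 46, user value 4 + 7 + 9 + 5 + 17 = 42.
P + H + E + Y + D: effort 6 + 9 + 14 + 8 + 3 = 40 ≤ 46, user value 4 + 2 + 7 + 9 + 17 = 39.
Best is P, E, Y, Q, and D with total user value 42.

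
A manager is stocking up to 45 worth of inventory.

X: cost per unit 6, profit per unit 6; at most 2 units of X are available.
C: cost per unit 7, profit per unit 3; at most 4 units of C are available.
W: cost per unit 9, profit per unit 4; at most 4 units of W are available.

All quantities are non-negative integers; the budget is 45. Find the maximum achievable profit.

26

This is a bounded integer knapsack.
Take 2×X, 2×C, and 2×W: cost 44 ≤ 45, profit 2·6 + 2·3 + 2·4 = 26.
X has the best ratio (6/6) and is taken to its limit of 2; remaining capacity is filled optimally with the others.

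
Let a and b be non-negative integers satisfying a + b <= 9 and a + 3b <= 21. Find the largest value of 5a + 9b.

69

(a,b)=(3,6): 1·3+1·6=9≤9, 1·3+3·6=21≤21, objective 69.
(a,b)=(4,5): 1·4+1·5=9≤9, 1·4+3·5=19≤21, objective 65.
(a,b)=(2,6): 1·2+1·6=8≤9, 1·2+3·6=20≤21, objective 64.
The best lattice point is (3,6), giving 69.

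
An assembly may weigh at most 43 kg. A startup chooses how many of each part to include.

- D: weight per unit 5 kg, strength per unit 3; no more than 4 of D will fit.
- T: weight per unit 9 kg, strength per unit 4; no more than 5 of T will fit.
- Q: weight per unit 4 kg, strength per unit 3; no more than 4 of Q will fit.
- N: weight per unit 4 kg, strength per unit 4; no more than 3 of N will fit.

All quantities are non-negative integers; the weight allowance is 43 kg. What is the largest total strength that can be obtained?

33

N has the best ratio (4/4); taking only N gives at most 3×4 = 12 (stopped by the supply cap of 3).
Mixing does better — 3×D, 4×Q, and 3×N: weight 43 ≤ 43, strength 3·3 + 4·3 + 3·4 = 33.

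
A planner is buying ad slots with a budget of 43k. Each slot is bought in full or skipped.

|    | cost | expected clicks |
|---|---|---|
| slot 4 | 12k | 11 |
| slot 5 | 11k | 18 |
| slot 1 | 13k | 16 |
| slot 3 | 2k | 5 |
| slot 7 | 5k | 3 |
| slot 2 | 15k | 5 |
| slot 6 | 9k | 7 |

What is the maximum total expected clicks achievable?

slot 4 + slot 5 + slot 1 + slot 3 + slot 7: cost 12 + 11 + 13 + 2 + 5 = 43 ≤ 43, expected clicks 11 + 18 + 16 + 5 + 3 = 53.
slot 5 + slot 1 + slot 3 + slot 7 + slot 6: cost 11 + 13 + 2 + 5 + 9 = 40 ≤ 43, expected clicks 18 + 16 + 5 + 3 + 7 = 49.
slot 4 + slot 5 + slot 1 + slot 3: cost 12 + 11 + 13 + 2 = 38 ≤ 43, expected clicks 11 + 18 + 16 + 5 = 50.
Best is slot 4, slot 5, slot 1, slot 3, and slot 7 with total expected clicks 53.

53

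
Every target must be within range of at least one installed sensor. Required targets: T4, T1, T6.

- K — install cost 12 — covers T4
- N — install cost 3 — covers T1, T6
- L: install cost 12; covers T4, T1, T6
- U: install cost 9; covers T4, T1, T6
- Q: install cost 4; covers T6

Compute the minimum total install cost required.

9

U alone covers T4, T1, T6 — every target.
Total install cost: 9.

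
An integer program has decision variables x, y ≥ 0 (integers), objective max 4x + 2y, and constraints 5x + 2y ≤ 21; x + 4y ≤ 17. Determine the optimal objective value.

The continuous relaxation peaks at (2.78, 3.56) with value 18.22; rounding to a feasible lattice point costs some objective.
(x,y)=(3,3): 5·3+2·3=21≤21, 1·3+4·3=15≤17, objective 18.
(x,y)=(3,2): 5·3+2·2=19≤21, 1·3+4·2=11≤17, objective 16.
(x,y)=(2,3): 5·2+2·3=16≤21, 1·2+4·3=14≤17, objective 14.
No feasible integer point exceeds 18.

18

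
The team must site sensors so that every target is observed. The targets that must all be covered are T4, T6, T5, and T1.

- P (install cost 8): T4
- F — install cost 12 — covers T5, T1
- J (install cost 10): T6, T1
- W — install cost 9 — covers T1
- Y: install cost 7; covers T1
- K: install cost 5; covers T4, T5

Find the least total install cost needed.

Choose J and K: together they cover T4, T6, T5, T1 — every target.
Total install cost: 10 + 5 = 15.
No cover costs less than 15.

15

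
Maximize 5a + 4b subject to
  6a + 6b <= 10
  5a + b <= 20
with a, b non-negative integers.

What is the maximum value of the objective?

5

Relaxing integrality, the LP optimum is 8.33 at (a,b) = (1.67, 0), which is not an integer point.
(a,b)=(1,0): 6·1+6·0=6≤10, 5·1+1·0=5≤20, objective 5.
(a,b)=(0,1): 6·0+6·1=6≤10, 5·0+1·1=1≤20, objective 4.
(a,b)=(0,0): 6·0+6·0=0≤10, 5·0+1·0=0≤20, objective 0.
Maximum is 5 at (a,b)=(1,0).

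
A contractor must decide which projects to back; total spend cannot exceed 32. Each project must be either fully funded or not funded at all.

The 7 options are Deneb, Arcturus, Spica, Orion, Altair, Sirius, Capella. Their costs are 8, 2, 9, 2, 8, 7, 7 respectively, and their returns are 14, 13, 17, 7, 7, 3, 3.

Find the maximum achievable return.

This is a 0-1 knapsack instance.
Allowing fractional choices, the relaxed optimum would be about 59.3, but projects are indivisible.
Deneb + Arcturus + Spica + Orion + Altair: cost 8 + 2 + 9 + 2 + 8 = 29 ≤ 32, return 14 + 13 + 17 + 7 + 7 = 58.
Deneb + Arcturus + Spica + Orion + Sirius: cost 8 + 2 + 9 + 2 + 7 = 28 ≤ 32, return 14 + 13 + 17 + 7 + 3 = 54.
Best is Deneb, Arcturus, Spica, Orion, and Altair with total return 58.

58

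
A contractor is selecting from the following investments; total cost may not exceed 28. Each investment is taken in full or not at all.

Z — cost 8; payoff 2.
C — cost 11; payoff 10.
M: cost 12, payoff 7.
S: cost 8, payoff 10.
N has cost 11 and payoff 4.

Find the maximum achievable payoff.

22

Allowing fractional choices, the relaxed optimum would be about 25.2, but investments are indivisible.
Z + C + S: cost 8 + 11 + 8 = 27 ≤ 28, payoff 2 + 10 + 10 = 22.
C + S: cost 11 + 8 = 19 ≤ 28, payoff 10 + 10 = 20.
Best is Z, C, and S with total payoff 22.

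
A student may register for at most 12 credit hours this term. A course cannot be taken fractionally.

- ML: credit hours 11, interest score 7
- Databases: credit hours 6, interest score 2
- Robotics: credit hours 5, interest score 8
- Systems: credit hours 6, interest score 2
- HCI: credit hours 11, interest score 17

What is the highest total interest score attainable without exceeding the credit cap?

This is an integer program with binary decision variables.
Allowing fractional choices, the relaxed optimum would be about 18.8, but courses are indivisible.
Databases + Robotics: credit hours 6 + 5 = 11 ≤ 12, interest score 2 + 8 = 10.
HCI: credit hours 11 ≤ 12, interest score 17.
Best is HCI with total interest score 17.

17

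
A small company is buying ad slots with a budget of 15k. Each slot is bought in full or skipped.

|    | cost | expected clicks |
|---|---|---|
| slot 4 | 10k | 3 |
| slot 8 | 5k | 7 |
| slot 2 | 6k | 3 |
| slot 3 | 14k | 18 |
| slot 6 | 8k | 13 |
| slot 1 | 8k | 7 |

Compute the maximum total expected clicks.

This is a 0-1 knapsack instance.
Take slot 8 and slot 6: cost 5 + 8 = 13 ≤ 15, expected clicks 7 + 13 = 20.
No other feasible combination does better.

20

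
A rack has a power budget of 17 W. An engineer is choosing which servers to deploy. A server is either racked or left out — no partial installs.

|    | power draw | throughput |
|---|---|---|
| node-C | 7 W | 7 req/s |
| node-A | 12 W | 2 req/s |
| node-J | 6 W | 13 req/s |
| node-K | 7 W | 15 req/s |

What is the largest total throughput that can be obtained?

28

This is a 0-1 knapsack instance.
Take node-J and node-K: power draw 6 + 7 = 13 ≤ 17, throughput 13 + 15 = 28.
No other feasible combination does better.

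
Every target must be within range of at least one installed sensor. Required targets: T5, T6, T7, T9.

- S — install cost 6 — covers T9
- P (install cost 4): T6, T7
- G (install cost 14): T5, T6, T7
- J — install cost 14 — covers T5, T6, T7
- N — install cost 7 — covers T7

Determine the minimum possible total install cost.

This is a weighted set-cover instance.
The greedy cost-per-new-target heuristic would pick P, S, and G for 24, but a cheaper cover exists.
Choose S and G: together they cover T5, T6, T7, T9 — every target.
Total install cost: 6 + 14 = 20.
No cover costs less than 20.

20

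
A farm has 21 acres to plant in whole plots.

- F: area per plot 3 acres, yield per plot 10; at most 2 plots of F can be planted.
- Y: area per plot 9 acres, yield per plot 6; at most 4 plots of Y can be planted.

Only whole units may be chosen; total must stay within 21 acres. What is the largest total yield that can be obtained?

26

This is a bounded integer knapsack.
1×F and 2×Y: area 21 ≤ 21, yield 1·10 + 2·6 = 22.
2×F and 1×Y: area 15 ≤ 21, yield 2·10 + 1·6 = 26.
Best is 26.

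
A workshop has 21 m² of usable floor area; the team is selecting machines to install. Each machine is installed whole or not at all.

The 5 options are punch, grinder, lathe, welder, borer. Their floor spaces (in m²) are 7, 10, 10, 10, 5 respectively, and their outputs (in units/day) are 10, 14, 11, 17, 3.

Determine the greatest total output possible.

31

grinder + welder: floor space 10 + 10 = 20 ≤ 21, output 14 + 17 = 31.
lathe + welder: floor space 10 + 10 = 20 ≤ 21, output 11 + 17 = 28.
Best is grinder and welder with total output 31.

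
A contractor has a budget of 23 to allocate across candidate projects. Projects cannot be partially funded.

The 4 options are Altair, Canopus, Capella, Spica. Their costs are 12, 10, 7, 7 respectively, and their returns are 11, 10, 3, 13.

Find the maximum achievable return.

Take Altair and Spica: cost 12 + 7 = 19 ≤ 23, return 11 + 13 = 24.
No other feasible combination does better.

24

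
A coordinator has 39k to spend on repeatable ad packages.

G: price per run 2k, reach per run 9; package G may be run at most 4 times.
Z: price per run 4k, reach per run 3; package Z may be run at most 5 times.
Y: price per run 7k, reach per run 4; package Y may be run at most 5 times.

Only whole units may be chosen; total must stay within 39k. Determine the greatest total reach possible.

This is a bounded integer knapsack.
4×G, 4×Z, and 2×Y: price 38 ≤ 39, reach 4·9 + 4·3 + 2·4 = 56.
4×G, 5×Z, and 1×Y: price 35 ≤ 39, reach 4·9 + 5·3 + 1·4 = 55.
Best is 56.

56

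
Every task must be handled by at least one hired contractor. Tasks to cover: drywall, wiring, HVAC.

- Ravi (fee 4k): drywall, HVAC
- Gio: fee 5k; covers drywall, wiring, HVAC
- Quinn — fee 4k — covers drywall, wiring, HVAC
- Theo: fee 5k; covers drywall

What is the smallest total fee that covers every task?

4

Quinn alone covers drywall, wiring, HVAC — every task.
Total fee: 4.
No cover costs less than 4.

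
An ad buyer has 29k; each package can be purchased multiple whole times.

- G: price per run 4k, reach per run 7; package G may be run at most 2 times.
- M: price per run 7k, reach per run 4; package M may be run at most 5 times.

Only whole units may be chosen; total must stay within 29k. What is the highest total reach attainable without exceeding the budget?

26

2×G and 2×M: price 22 ≤ 29, reach 2·7 + 2·4 = 22.
2×G and 3×M: price 29 ≤ 29, reach 2·7 + 3·4 = 26.
Best is 26.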